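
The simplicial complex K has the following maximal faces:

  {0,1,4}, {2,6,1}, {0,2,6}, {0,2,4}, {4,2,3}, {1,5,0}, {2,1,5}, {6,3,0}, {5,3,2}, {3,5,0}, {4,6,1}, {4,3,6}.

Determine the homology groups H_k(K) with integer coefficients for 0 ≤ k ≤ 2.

We work with the vertex ordering 0 < 1 < 2 < 3 < 4 < 5 < 6. The simplices of K, each written with vertices in increasing order, are:

  0-simplices (7): [0], [1], [2], [3], [4], [5], [6]
  1-simplices (18): [0,1], [0,2], [0,3], [0,4], [0,5], [0,6], [1,2], [1,4], [1,5], [1,6], [2,3], [2,4], [2,5], [2,6], [3,4], [3,5], [3,6], [4,6]
  2-simplices (12): [0,1,4], [0,1,5], [0,2,4], [0,2,6], [0,3,5], [0,3,6], [1,2,5], [1,2,6], [1,4,6], [2,3,4], [2,3,5], [3,4,6]

Hence C_0 ≅ Z^7, C_1 ≅ Z^18, C_2 ≅ Z^12.

∂_1: C_1 → C_0 sends each edge [p,q] (with p < q) to q − p. For instance
  ∂[3,4] = [4] − [3].
The resulting 7×18 matrix has rank 6, and its Smith normal form has invariant factors (1,1,1,1,1,1).

Boundary ∂_2: C_2 → C_1 maps a triangle to the signed sum of its edges. For instance
  ∂[1,2,5] = [2,5] − [1,5] + [1,2],
  ∂[2,3,4] = [3,4] − [2,4] + [2,3].
As a 18×12 matrix over Z this has rank 12, with invariant factors (1,1,1,1,1,1,1,1,1,1,1,2).

Now H_k = ker ∂_k / im ∂_{k+1}, so:

  H_0: rank C_0 − rank ∂_1 = 7 − 6 = 1, and the invariant factors of ∂_1 are all 1, so H_0 ≅ Z.
  H_1: rank ker ∂_1 − rank ∂_2 = (18 − 6) − 12 = 0, and ∂_2 has invariant factor 2 > 1, so H_1 ≅ Z/2Z.
  H_2: rank ker ∂_2 − rank ∂_3 = (12 − 12) − 0 = 0, and there is no ∂_3, so H_2 ≅ 0.

H_0 ≅ Z,  H_1 ≅ Z/2Z,  H_2 = 0.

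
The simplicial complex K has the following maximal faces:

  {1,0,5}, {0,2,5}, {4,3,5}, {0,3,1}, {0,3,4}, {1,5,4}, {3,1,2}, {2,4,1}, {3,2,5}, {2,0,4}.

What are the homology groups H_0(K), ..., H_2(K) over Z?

Take the total order 0 < 1 < 2 < 3 < 4 < 5 on the vertex set. Then K (dimension 2) consists of the simplices:

  0-simplices (6): [0], [1], [2], [3], [4], [5]
  1-simplices (15): [0,1], [0,2], [0,3], [0,4], [0,5], [1,2], [1,3], [1,4], [1,5], [2,3], [2,4], [2,5], [3,4], [3,5], [4,5]
  2-simplices (10): [0,1,3], [0,1,5], [0,2,4], [0,2,5], [0,3,4], [1,2,3], [1,2,4], [1,4,5], [2,3,5], [3,4,5]

Hence C_0 ≅ Z^6, C_1 ≅ Z^15, C_2 ≅ Z^10.

∂_1: C_1 → C_0 maps an edge to its endpoints' difference, ∂[p,q] = q − p.
As a 6×15 matrix over Z this has rank 5, with invariant factors (1,1,1,1,1).

Boundary ∂_2: C_2 → C_1 acts by ∂[p,q,r] = [q,r] − [p,r] + [p,q]. For instance
  ∂[0,2,5] = [2,5] − [0,5] + [0,2],
  ∂[0,1,5] = [1,5] − [0,5] + [0,1].
The resulting 15×10 matrix has rank 10, and its Smith normal form has invariant factors (1,1,1,1,1,1,1,1,1,2).

Computing H_k = (kernel of ∂_k) / (image of ∂_{k+1}):

  H_0: rank C_0 − rank ∂_1 = 6 − 5 = 1, and the invariant factors of ∂_1 are all 1, so H_0 ≅ Z.
  H_1: rank ker ∂_1 − rank ∂_2 = (15 − 5) − 10 = 0, and ∂_2 has invariant factor 2 > 1, so H_1 ≅ Z/2Z.
  H_2: rank ker ∂_2 − rank ∂_3 = (10 − 10) − 0 = 0, and there is no ∂_3, so H_2 ≅ 0.

(K is a triangulation of the real projective plane RP^2.)

H_0 ≅ Z,  H_1 ≅ Z/2Z,  H_2 = 0.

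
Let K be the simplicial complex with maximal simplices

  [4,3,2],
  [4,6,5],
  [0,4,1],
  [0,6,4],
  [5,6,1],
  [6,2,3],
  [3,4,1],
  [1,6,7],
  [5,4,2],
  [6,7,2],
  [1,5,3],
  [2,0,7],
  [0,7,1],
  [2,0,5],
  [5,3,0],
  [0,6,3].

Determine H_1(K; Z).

Order the vertices as 0 < 1 < 2 < 3 < 4 < 5 < 6 < 7. Listing each simplex with vertices in this order, K has dimension 2 with simplices:

  0-simplices (8): [0], [1], [2], [3], [4], [5], [6], [7]
  1-simplices (24): (24 of them)
  2-simplices (16): [0,1,4], [0,1,7], [0,2,5], [0,2,7], [0,3,5], [0,3,6], [0,4,6], [1,3,4], [1,3,5], [1,5,6], [1,6,7], [2,3,4], [2,3,6], [2,4,5], [2,6,7], [4,5,6]

Hence C_0 ≅ Z^8, C_1 ≅ Z^24, C_2 ≅ Z^16.

Boundary ∂_1: C_1 → C_0 is given by ∂[p,q] = [q] − [p]. For instance
  ∂[1,6] = [6] − [1].
The resulting 8×24 matrix has rank 7, and its Smith normal form has invariant factors (1,1,1,1,1,1,1).

The boundary map ∂_2: C_2 → C_1 sends each 2-simplex [p,q,r] to [q,r] − [p,r] + [p,q]. For instance
  ∂[2,4,5] = [4,5] − [2,5] + [2,4],
  ∂[1,3,4] = [3,4] − [1,4] + [1,3].
The resulting 24×16 matrix has rank 15, and its Smith normal form has invariant factors (1,1,1,1,1,1,1,1,1,1,1,1,1,1,1).

Now H_k = ker ∂_k / im ∂_{k+1}, so:

  H_1: rank ker ∂_1 − rank ∂_2 = (24 − 7) − 15 = 2, and the invariant factors of ∂_2 are all 1, so H_1 = Z^2.

(K is a triangulation of the torus T^2.)

H_1 = Z^2.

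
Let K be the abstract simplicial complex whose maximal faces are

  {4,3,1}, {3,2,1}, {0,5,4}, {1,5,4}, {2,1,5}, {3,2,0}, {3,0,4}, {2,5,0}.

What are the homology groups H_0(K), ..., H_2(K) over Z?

We work with the vertex ordering 0 < 1 < 2 < 3 < 4 < 5. The simplices of K, each written with vertices in increasing order, are:

  0-simplices (6): [0], [1], [2], [3], [4], [5]
  1-simplices (12): [0,2], [0,3], [0,4], [0,5], [1,2], [1,3], [1,4], [1,5], [2,3], [2,5], [3,4], [4,5]
  2-simplices (8): [0,2,3], [0,2,5], [0,3,4], [0,4,5], [1,2,3], [1,2,5], [1,3,4], [1,4,5]

Hence C_0 ≅ Z^6, C_1 ≅ Z^12, C_2 ≅ Z^8.

The boundary map ∂_1: C_1 → C_0 sends each edge [p,q] (with p < q) to q − p. For instance
  ∂[2,5] = [5] − [2].
This gives a 6×12 integer matrix of rank 5; reducing to Smith normal form yields diagonal entries (1,1,1,1,1).

∂_2: C_2 → C_1 sends each 2-simplex [p,q,r] to [q,r] − [p,r] + [p,q]. For instance
  ∂[0,2,5] = [2,5] − [0,5] + [0,2],
  ∂[0,2,3] = [2,3] − [0,3] + [0,2].
The resulting 12×8 matrix has rank 7, and its Smith normal form has invariant factors (1,1,1,1,1,1,1).

From H_k ≅ ker(∂_k) / im(∂_{k+1}) we obtain:

  H_0: rank C_0 − rank ∂_1 = 6 − 5 = 1, and the invariant factors of ∂_1 are all 1, so H_0 ≅ Z.
  H_1: rank ker ∂_1 − rank ∂_2 = (12 − 5) − 7 = 0, and the invariant factors of ∂_2 are all 1, so H_1 ≅ 0.
  H_2: rank ker ∂_2 − rank ∂_3 = (8 − 7) − 0 = 1, and there is no ∂_3, so H_2 ≅ Z.

As a check, the Euler characteristic is 6 − 12 + 8 = 2, which agrees with 1 − 0 + 1 = 2.

H_0 = Z,  H_1 = 0,  H_2 = Z.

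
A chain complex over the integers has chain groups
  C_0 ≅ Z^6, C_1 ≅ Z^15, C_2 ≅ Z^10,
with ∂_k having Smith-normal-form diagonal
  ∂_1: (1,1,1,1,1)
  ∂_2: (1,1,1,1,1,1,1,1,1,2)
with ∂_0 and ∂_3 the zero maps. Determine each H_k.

H_0 ≅ Z,  H_1 ≅ Z_2,  H_2 = 0.

H_0: b_0 = 6 − 0 − 5 = 1; torsion from ∂_1 factors > 1: none. So H_0 ≅ Z.
H_1: b_1 = 15 − 5 − 10 = 0; torsion from ∂_2 factors > 1: [2]. So H_1 ≅ Z_2.
H_2: b_2 = 10 − 10 − 0 = 0; torsion from ∂_3 factors > 1: none. So H_2 ≅ 0.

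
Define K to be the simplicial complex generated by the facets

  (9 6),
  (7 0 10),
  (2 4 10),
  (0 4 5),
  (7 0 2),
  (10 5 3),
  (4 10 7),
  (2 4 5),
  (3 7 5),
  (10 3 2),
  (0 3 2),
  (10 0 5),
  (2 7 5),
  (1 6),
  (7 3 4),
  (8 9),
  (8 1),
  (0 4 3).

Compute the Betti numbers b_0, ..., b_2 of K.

Take the total order 0 < 1 < 2 < 3 < 4 < 5 < 6 < 7 < 8 < 9 < 10 on the vertex set. Then K (dimension 2) consists of the simplices:

  0-simplices (11): [0], [1], [2], [3], [4], [5], [6], [7], [8], [9], [10]
  1-simplices (25): (25 of them)
  2-simplices (14): [0,2,3], [0,2,7], [0,3,4], [0,4,5], [0,5,10], [0,7,10], [2,3,10], [2,4,5], [2,4,10], [2,5,7], [3,4,7], [3,5,7], [3,5,10], [4,7,10]

giving chain groups C_0 ≅ Z^11, C_1 ≅ Z^25, C_2 ≅ Z^14.

∂_1: C_1 → C_0 maps an edge to its endpoints' difference, ∂[p,q] = q − p.
This gives a 11×25 integer matrix of rank 9; reducing to Smith normal form yields diagonal entries (1,1,1,1,1,1,1,1,1).

The boundary map ∂_2: C_2 → C_1 acts by ∂[p,q,r] = [q,r] − [p,r] + [p,q]. For instance
  ∂[2,3,10] = [3,10] − [2,10] + [2,3],
  ∂[2,5,7] = [5,7] − [2,7] + [2,5].
The 25×14 boundary matrix has rank 13 and Smith normal form diag(1,1,1,1,1,1,1,1,1,1,1,1,1).

Computing H_k = (kernel of ∂_k) / (image of ∂_{k+1}):

  H_0: rank C_0 − rank ∂_1 = 11 − 9 = 2, and the invariant factors of ∂_1 are all 1, so H_0 = Z^2.
  H_1: rank ker ∂_1 − rank ∂_2 = (25 − 9) − 13 = 3, and the invariant factors of ∂_2 are all 1, so H_1 = Z^3.
  H_2: rank ker ∂_2 − rank ∂_3 = (14 − 13) − 0 = 1, and there is no ∂_3, so H_2 = Z.

Hence the Betti numbers are b_0 = 2, b_1 = 3, b_2 = 1.

b_0 = 2, b_1 = 3, b_2 = 1.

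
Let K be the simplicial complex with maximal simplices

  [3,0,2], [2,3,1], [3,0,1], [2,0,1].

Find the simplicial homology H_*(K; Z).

H_0 = Z,  H_1 = 0,  H_2 = Z.

Fix the vertex order 0 < 1 < 2 < 3 and write every simplex with vertices in increasing order. Then dim K = 2 and the simplices of K are:

  0-simplices (4): [0], [1], [2], [3]
  1-simplices (6): [0,1], [0,2], [0,3], [1,2], [1,3], [2,3]
  2-simplices (4): [0,1,2], [0,1,3], [0,2,3], [1,2,3]

Hence C_0 ≅ Z^4, C_1 ≅ Z^6, C_2 ≅ Z^4.

Boundary ∂_1: C_1 → C_0 is given by ∂[p,q] = [q] − [p]. For instance
  ∂[0,3] = [3] − [0].
The resulting 4×6 matrix has rank 3, and its Smith normal form has invariant factors (1,1,1).

Boundary ∂_2: C_2 → C_1 sends each 2-simplex [p,q,r] to [q,r] − [p,r] + [p,q]. For instance
  ∂[0,2,3] = [2,3] − [0,3] + [0,2],
  ∂[1,2,3] = [2,3] − [1,3] + [1,2].
The resulting 6×4 matrix has rank 3, and its Smith normal form has invariant factors (1,1,1).

From H_k ≅ ker(∂_k) / im(∂_{k+1}) we obtain:

  H_0: rank C_0 − rank ∂_1 = 4 − 3 = 1, and the invariant factors of ∂_1 are all 1, so H_0 ≅ Z.
  H_1: rank ker ∂_1 − rank ∂_2 = (6 − 3) − 3 = 0, and the invariant factors of ∂_2 are all 1, so H_1 ≅ 0.
  H_2: rank ker ∂_2 − rank ∂_3 = (4 − 3) − 0 = 1, and there is no ∂_3, so H_2 ≅ Z.

As a check, the Euler characteristic is 4 − 6 + 4 = 2, which agrees with 1 − 0 + 1 = 2.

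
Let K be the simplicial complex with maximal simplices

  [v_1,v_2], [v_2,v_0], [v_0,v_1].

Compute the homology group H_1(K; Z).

K has 3 vertices, 3 edges.
rank ∂_1 = 2, rank ∂_2 = 0 ⇒ b_1 = 3 − 2 − 0 = 1. So H_1 = Z.

H_1 ≅ Z.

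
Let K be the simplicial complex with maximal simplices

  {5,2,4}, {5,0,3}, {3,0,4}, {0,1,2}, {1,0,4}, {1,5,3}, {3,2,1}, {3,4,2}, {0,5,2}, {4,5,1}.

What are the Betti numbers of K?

K has 6 vertices, 15 edges, 10 triangles.
rank ∂_0 = 0, rank ∂_1 = 5 ⇒ b_0 = 6 − 0 − 5 = 1; all invariant factors of ∂_1 are 1 so no torsion. So H_0 = Z.
rank ∂_1 = 5, rank ∂_2 = 10 ⇒ b_1 = 15 − 5 − 10 = 0; ∂_2 has invariant factor(s) [2] giving torsion. So H_1 = Z/2.
rank ∂_2 = 10, rank ∂_3 = 0 ⇒ b_2 = 10 − 10 − 0 = 0. So H_2 = 0.

b_0 = 1, b_1 = 0, b_2 = 0.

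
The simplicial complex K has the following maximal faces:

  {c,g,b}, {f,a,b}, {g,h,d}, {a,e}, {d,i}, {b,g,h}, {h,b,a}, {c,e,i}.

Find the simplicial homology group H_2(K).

K has 9 vertices, 16 edges, 6 triangles.
rank ∂_2 = 6, rank ∂_3 = 0 ⇒ b_2 = 6 − 6 − 0 = 0. So H_2 = 0.

H_2 ≅ 0.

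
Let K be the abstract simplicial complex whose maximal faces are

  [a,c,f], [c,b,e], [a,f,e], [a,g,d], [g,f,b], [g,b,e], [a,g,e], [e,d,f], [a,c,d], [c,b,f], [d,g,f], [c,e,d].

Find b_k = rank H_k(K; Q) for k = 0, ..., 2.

K has 7 vertices, 18 edges, 12 triangles.
rank ∂_0 = 0, rank ∂_1 = 6 ⇒ b_0 = 7 − 0 − 6 = 1; all invariant factors of ∂_1 are 1 so no torsion. So H_0 ≅ Z.
rank ∂_1 = 6, rank ∂_2 = 12 ⇒ b_1 = 18 − 6 − 12 = 0; ∂_2 has invariant factor(s) [2] giving torsion. So H_1 ≅ Z/2.
rank ∂_2 = 12, rank ∂_3 = 0 ⇒ b_2 = 12 − 12 − 0 = 0. So H_2 ≅ 0.

b_0 = 1, b_1 = 0, b_2 = 0.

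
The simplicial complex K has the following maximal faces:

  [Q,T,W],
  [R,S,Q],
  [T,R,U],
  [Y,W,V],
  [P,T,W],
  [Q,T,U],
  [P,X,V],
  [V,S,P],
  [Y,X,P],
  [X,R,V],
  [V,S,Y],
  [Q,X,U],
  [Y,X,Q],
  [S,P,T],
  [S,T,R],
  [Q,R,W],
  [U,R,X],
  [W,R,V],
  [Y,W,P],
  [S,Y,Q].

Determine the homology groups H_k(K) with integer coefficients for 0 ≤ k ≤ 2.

Fix the vertex order P < Q < R < S < T < U < V < W < X < Y and write every simplex with vertices in increasing order. Then dim K = 2 and the simplices of K are:

  0-simplices (10): P, Q, R, S, T, U, V, W, X, Y
  1-simplices (30): PS, PT, PV, PW, PX, PY, QR, QS, QT, QU, QW, QX, QY, RS, RT, RU, RV, RW, RX, ST, SV, SY, TU, TW, UX, VW, VX, VY, WY, XY
  2-simplices (20): PST, PSV, PTW, PVX, PWY, PXY, QRS, QRW, QSY, QTU, QTW, QUX, QXY, RST, RTU, RUX, RVW, RVX, SVY, VWY

so the chain groups are C_0 ≅ Z^10, C_1 ≅ Z^30, C_2 ≅ Z^20.

The boundary map ∂_1: C_1 → C_0 is given by ∂[p,q] = [q] − [p].
The resulting 10×30 matrix has rank 9, and its Smith normal form has invariant factors (1,1,1,1,1,1,1,1,1).

∂_2: C_2 → C_1 maps a triangle to the signed sum of its edges. For instance
  ∂PSV = SV − PV + PS,
  ∂QRS = RS − QS + QR.
As a 30×20 matrix over Z this has rank 20, with invariant factors (1,1,1,1,1,1,1,1,1,1,1,1,1,1,1,1,1,1,1,2).

From H_k ≅ ker(∂_k) / im(∂_{k+1}) we obtain:

  H_0: rank C_0 − rank ∂_1 = 10 − 9 = 1, and the invariant factors of ∂_1 are all 1, so H_0 ≅ Z.
  H_1: rank ker ∂_1 − rank ∂_2 = (30 − 9) − 20 = 1, and ∂_2 has invariant factor 2 > 1, so H_1 ≅ Z ⊕ Z/2.
  H_2: rank ker ∂_2 − rank ∂_3 = (20 − 20) − 0 = 0, and there is no ∂_3, so H_2 ≅ 0.

As a check, the Euler characteristic is 10 − 30 + 20 = 0, which agrees with 1 − 1 + 0 = 0.

H_0 = Z,  H_1 = Z ⊕ Z/2,  H_2 = 0.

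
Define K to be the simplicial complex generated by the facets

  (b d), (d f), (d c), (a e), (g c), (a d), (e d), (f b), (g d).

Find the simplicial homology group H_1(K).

H_1 = Z^3.

K has 7 vertices, 9 edges.
rank ∂_1 = 6, rank ∂_2 = 0 ⇒ b_1 = 9 − 6 − 0 = 3. So H_1 ≅ Z^3.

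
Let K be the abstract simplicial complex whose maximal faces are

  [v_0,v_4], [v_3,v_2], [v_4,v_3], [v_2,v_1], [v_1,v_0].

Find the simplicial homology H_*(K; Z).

H_0 ≅ Z,  H_1 ≅ Z.

Fix the vertex order v_0 < v_1 < v_2 < v_3 < v_4 and write every simplex with vertices in increasing order. Then dim K = 1 and the simplices of K are:

  0-simplices (5): [v_0], [v_1], [v_2], [v_3], [v_4]
  1-simplices (5): [v_0,v_1], [v_0,v_4], [v_1,v_2], [v_2,v_3], [v_3,v_4]

so the chain groups are C_0 ≅ Z^5, C_1 ≅ Z^5.

The boundary map ∂_1: C_1 → C_0 sends each edge [p,q] (with p < q) to q − p. For instance
  ∂[v_0,v_4] = [v_4] − [v_0].
This gives a 5×5 integer matrix of rank 4; reducing to Smith normal form yields diagonal entries (1,1,1,1).

Computing H_k = (kernel of ∂_k) / (image of ∂_{k+1}):

  H_0: rank C_0 − rank ∂_1 = 5 − 4 = 1, and the invariant factors of ∂_1 are all 1, so H_0 = Z.
  H_1: rank ker ∂_1 − rank ∂_2 = (5 − 4) − 0 = 1, and there is no ∂_2, so H_1 = Z.

(K is a triangulation of the circle S^1.)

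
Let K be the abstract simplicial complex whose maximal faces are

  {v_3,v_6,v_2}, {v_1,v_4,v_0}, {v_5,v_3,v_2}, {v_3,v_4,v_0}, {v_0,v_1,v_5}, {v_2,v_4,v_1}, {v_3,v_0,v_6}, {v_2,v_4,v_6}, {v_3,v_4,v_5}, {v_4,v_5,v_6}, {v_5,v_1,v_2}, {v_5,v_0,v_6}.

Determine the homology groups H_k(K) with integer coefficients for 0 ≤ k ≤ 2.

K has 7 vertices, 18 edges, 12 triangles.
rank ∂_0 = 0, rank ∂_1 = 6 ⇒ b_0 = 7 − 0 − 6 = 1; all invariant factors of ∂_1 are 1 so no torsion. So H_0 = Z.
rank ∂_1 = 6, rank ∂_2 = 12 ⇒ b_1 = 18 − 6 − 12 = 0; ∂_2 has invariant factor(s) [2] giving torsion. So H_1 = Z/2.
rank ∂_2 = 12, rank ∂_3 = 0 ⇒ b_2 = 12 − 12 − 0 = 0. So H_2 = 0.

H_0 ≅ Z,  H_1 ≅ Z/2,  H_2 = 0.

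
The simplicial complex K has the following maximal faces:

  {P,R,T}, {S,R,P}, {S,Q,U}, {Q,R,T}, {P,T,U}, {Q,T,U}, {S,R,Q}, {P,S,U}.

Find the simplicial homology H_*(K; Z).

H_0 = Z,  H_1 = 0,  H_2 = Z.

Fix the vertex order P < Q < R < S < T < U and write every simplex with vertices in increasing order. Then dim K = 2 and the simplices of K are:

  0-simplices (6): P, Q, R, S, T, U
  1-simplices (12): PR, PS, PT, PU, QR, QS, QT, QU, RS, RT, SU, TU
  2-simplices (8): PRS, PRT, PSU, PTU, QRS, QRT, QSU, QTU

giving chain groups C_0 ≅ Z^6, C_1 ≅ Z^12, C_2 ≅ Z^8.

Boundary ∂_1: C_1 → C_0 sends each edge [p,q] (with p < q) to q − p.
The 6×12 boundary matrix has rank 5 and Smith normal form diag(1,1,1,1,1).

The boundary map ∂_2: C_2 → C_1 maps a triangle to the signed sum of its edges. For instance
  ∂QRT = RT − QT + QR,
  ∂PRT = RT − PT + PR.
The resulting 12×8 matrix has rank 7, and its Smith normal form has invariant factors (1,1,1,1,1,1,1).

Computing H_k = (kernel of ∂_k) / (image of ∂_{k+1}):

  H_0: rank C_0 − rank ∂_1 = 6 − 5 = 1, and the invariant factors of ∂_1 are all 1, so H_0 = Z.
  H_1: rank ker ∂_1 − rank ∂_2 = (12 − 5) − 7 = 0, and the invariant factors of ∂_2 are all 1, so H_1 = 0.
  H_2: rank ker ∂_2 − rank ∂_3 = (8 − 7) − 0 = 1, and there is no ∂_3, so H_2 = Z.

As a check, the Euler characteristic is 6 − 12 + 8 = 2, which agrees with 1 − 0 + 1 = 2.
(K is a triangulation of the 2-sphere S^2.)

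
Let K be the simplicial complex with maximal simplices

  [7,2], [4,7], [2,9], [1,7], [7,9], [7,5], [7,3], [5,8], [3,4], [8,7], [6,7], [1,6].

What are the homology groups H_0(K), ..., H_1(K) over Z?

H_0 ≅ Z,  H_1 ≅ Z^4.

Fix the vertex order 1 < 2 < 3 < 4 < 5 < 6 < 7 < 8 < 9 and write every simplex with vertices in increasing order. Then dim K = 1 and the simplices of K are:

  0-simplices (9): [1], [2], [3], [4], [5], [6], [7], [8], [9]
  1-simplices (12): [1,6], [1,7], [2,7], [2,9], [3,4], [3,7], [4,7], [5,7], [5,8], [6,7], [7,8], [7,9]

giving chain groups C_0 ≅ Z^9, C_1 ≅ Z^12.

The boundary map ∂_1: C_1 → C_0 maps an edge to its endpoints' difference, ∂[p,q] = q − p. For instance
  ∂[2,7] = [7] − [2].
This gives a 9×12 integer matrix of rank 8; reducing to Smith normal form yields diagonal entries (1,1,1,1,1,1,1,1).

Computing H_k = (kernel of ∂_k) / (image of ∂_{k+1}):

  H_0: rank C_0 − rank ∂_1 = 9 − 8 = 1, and the invariant factors of ∂_1 are all 1, so H_0 = Z.
  H_1: rank ker ∂_1 − rank ∂_2 = (12 − 8) − 0 = 4, and there is no ∂_2, so H_1 = Z^4.

(K is a triangulation of a wedge of 4 circles.)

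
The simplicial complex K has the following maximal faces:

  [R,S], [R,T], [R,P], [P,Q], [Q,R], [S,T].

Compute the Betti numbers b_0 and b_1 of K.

b_0 = 1, b_1 = 2.

K has 5 vertices, 6 edges.
rank ∂_0 = 0, rank ∂_1 = 4 ⇒ b_0 = 5 − 0 − 4 = 1; all invariant factors of ∂_1 are 1 so no torsion. So H_0 ≅ Z.
rank ∂_1 = 4, rank ∂_2 = 0 ⇒ b_1 = 6 − 4 − 0 = 2. So H_1 ≅ Z^2.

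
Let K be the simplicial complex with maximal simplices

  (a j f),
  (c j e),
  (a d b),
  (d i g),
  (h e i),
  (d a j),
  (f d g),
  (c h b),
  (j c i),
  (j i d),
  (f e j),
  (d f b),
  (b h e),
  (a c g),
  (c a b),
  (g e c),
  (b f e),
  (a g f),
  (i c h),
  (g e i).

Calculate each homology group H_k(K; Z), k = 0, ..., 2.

H_0 = Z,  H_1 = Z ⊕ Z/2Z,  H_2 = 0.

Fix the vertex order a < b < c < d < e < f < g < h < i < j and write every simplex with vertices in increasing order. Then dim K = 2 and the simplices of K are:

  0-simplices (10): a, b, c, d, e, f, g, h, i, j
  1-simplices (30): ab, ac, ad, af, ag, aj, bc, bd, be, bf, bh, ce, cg, ch, ci, cj, df, dg, di, dj, ef, eg, eh, ei, ej, fg, fj, gi, hi, ij
  2-simplices (20): abc, abd, acg, adj, afg, afj, bch, bdf, bef, beh, ceg, cej, chi, cij, dfg, dgi, dij, efj, egi, ehi

so the chain groups are C_0 ≅ Z^10, C_1 ≅ Z^30, C_2 ≅ Z^20.

Boundary ∂_1: C_1 → C_0 maps an edge to its endpoints' difference, ∂[p,q] = q − p. For instance
  ∂ej = j − e.
The resulting 10×30 matrix has rank 9, and its Smith normal form has invariant factors (1,1,1,1,1,1,1,1,1).

∂_2: C_2 → C_1 sends each 2-simplex [p,q,r] to [q,r] − [p,r] + [p,q]. For instance
  ∂dij = ij − dj + di,
  ∂bef = ef − bf + be.
The 30×20 boundary matrix has rank 20 and Smith normal form diag(1,1,1,1,1,1,1,1,1,1,1,1,1,1,1,1,1,1,1,2).

From H_k ≅ ker(∂_k) / im(∂_{k+1}) we obtain:

  H_0: rank C_0 − rank ∂_1 = 10 − 9 = 1, and the invariant factors of ∂_1 are all 1, so H_0 = Z.
  H_1: rank ker ∂_1 − rank ∂_2 = (30 − 9) − 20 = 1, and ∂_2 has invariant factor 2 > 1, so H_1 = Z ⊕ Z/2Z.
  H_2: rank ker ∂_2 − rank ∂_3 = (20 − 20) − 0 = 0, and there is no ∂_3, so H_2 = 0.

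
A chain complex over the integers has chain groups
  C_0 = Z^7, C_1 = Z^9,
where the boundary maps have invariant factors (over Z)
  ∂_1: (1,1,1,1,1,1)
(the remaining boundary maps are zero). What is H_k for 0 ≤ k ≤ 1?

H_0: b_0 = 7 − 0 − 6 = 1; torsion from ∂_1 factors > 1: none. So H_0 = Z.
H_1: b_1 = 9 − 6 − 0 = 3; torsion from ∂_2 factors > 1: none. So H_1 = Z^3.

H_0 = Z,  H_1 = Z^3.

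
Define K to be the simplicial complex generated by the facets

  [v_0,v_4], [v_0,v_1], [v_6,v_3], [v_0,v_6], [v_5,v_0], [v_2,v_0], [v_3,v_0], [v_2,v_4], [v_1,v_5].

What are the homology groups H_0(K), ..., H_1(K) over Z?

H_0 = Z,  H_1 = Z^3.

We work with the vertex ordering v_0 < v_1 < v_2 < v_3 < v_4 < v_5 < v_6. The simplices of K, each written with vertices in increasing order, are:

  0-simplices (7): [v_0], [v_1], [v_2], [v_3], [v_4], [v_5], [v_6]
  1-simplices (9): [v_0,v_1], [v_0,v_2], [v_0,v_3], [v_0,v_4], [v_0,v_5], [v_0,v_6], [v_1,v_5], [v_2,v_4], [v_3,v_6]

Hence C_0 ≅ Z^7, C_1 ≅ Z^9.

The boundary map ∂_1: C_1 → C_0 sends each edge [p,q] (with p < q) to q − p.
As a 7×9 matrix over Z this has rank 6, with invariant factors (1,1,1,1,1,1).

From H_k ≅ ker(∂_k) / im(∂_{k+1}) we obtain:

  H_0: rank C_0 − rank ∂_1 = 7 − 6 = 1, and the invariant factors of ∂_1 are all 1, so H_0 = Z.
  H_1: rank ker ∂_1 − rank ∂_2 = (9 − 6) − 0 = 3, and there is no ∂_2, so H_1 = Z^3.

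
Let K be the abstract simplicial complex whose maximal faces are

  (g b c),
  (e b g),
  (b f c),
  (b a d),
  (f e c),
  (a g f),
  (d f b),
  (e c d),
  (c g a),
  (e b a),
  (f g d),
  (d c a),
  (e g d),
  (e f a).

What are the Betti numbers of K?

b_0 = 1, b_1 = 2, b_2 = 1.

We work with the vertex ordering a < b < c < d < e < f < g. The simplices of K, each written with vertices in increasing order, are:

  0-simplices (7): a, b, c, d, e, f, g
  1-simplices (21): ab, ac, ad, ae, af, ag, bc, bd, be, bf, bg, cd, ce, cf, cg, de, df, dg, ef, eg, fg
  2-simplices (14): abd, abe, acd, acg, aef, afg, bcf, bcg, bdf, beg, cde, cef, deg, dfg

so the chain groups are C_0 ≅ Z^7, C_1 ≅ Z^21, C_2 ≅ Z^14.

∂_1: C_1 → C_0 sends each edge [p,q] (with p < q) to q − p.
This gives a 7×21 integer matrix of rank 6; reducing to Smith normal form yields diagonal entries (1,1,1,1,1,1).

∂_2: C_2 → C_1 maps a triangle to the signed sum of its edges. For instance
  ∂aef = ef − af + ae,
  ∂bcf = cf − bf + bc.
This gives a 21×14 integer matrix of rank 13; reducing to Smith normal form yields diagonal entries (1,1,1,1,1,1,1,1,1,1,1,1,1).

Now H_k = ker ∂_k / im ∂_{k+1}, so:

  H_0: rank C_0 − rank ∂_1 = 7 − 6 = 1, and the invariant factors of ∂_1 are all 1, so H_0 = Z.
  H_1: rank ker ∂_1 − rank ∂_2 = (21 − 6) − 13 = 2, and the invariant factors of ∂_2 are all 1, so H_1 = Z^2.
  H_2: rank ker ∂_2 − rank ∂_3 = (14 − 13) − 0 = 1, and there is no ∂_3, so H_2 = Z.

(K is a triangulation of the torus T^2.)

Hence the Betti numbers are b_0 = 1, b_1 = 2, b_2 = 1.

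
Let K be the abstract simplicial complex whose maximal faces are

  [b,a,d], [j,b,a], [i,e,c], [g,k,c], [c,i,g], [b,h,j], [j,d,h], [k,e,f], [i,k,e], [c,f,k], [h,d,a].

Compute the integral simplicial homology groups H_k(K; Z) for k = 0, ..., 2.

Order the vertices as a < b < c < d < e < f < g < h < i < j < k. Listing each simplex with vertices in this order, K has dimension 2 with simplices:

  0-simplices (11): a, b, c, d, e, f, g, h, i, j, k
  1-simplices (22): ab, ad, ah, aj, bd, bh, bj, ce, cf, cg, ci, ck, dh, dj, ef, ei, ek, fk, gi, gk, hj, ik
  2-simplices (11): abd, abj, adh, bhj, cei, cfk, cgi, cgk, dhj, efk, eik

Hence C_0 ≅ Z^11, C_1 ≅ Z^22, C_2 ≅ Z^11.

Boundary ∂_1: C_1 → C_0 sends each edge [p,q] (with p < q) to q − p. For instance
  ∂dh = h − d.
This gives a 11×22 integer matrix of rank 9; reducing to Smith normal form yields diagonal entries (1,1,1,1,1,1,1,1,1).

Boundary ∂_2: C_2 → C_1 acts by ∂[p,q,r] = [q,r] − [p,r] + [p,q]. For instance
  ∂abj = bj − aj + ab,
  ∂cgi = gi − ci + cg.
The resulting 22×11 matrix has rank 11, and its Smith normal form has invariant factors (1,1,1,1,1,1,1,1,1,1,1).

Now H_k = ker ∂_k / im ∂_{k+1}, so:

  H_0: rank C_0 − rank ∂_1 = 11 − 9 = 2, and the invariant factors of ∂_1 are all 1, so H_0 = Z^2.
  H_1: rank ker ∂_1 − rank ∂_2 = (22 − 9) − 11 = 2, and the invariant factors of ∂_2 are all 1, so H_1 = Z^2.
  H_2: rank ker ∂_2 − rank ∂_3 = (11 − 11) − 0 = 0, and there is no ∂_3, so H_2 = 0.

H_0 = Z^2,  H_1 = Z^2,  H_2 = 0.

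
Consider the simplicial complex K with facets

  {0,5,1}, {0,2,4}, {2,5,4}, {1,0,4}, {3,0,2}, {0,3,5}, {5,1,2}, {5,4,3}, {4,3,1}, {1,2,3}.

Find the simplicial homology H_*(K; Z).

H_0 = Z,  H_1 = Z/2,  H_2 = 0.

Take the total order 0 < 1 < 2 < 3 < 4 < 5 on the vertex set. Then K (dimension 2) consists of the simplices:

  0-simplices (6): [0], [1], [2], [3], [4], [5]
  1-simplices (15): [0,1], [0,2], [0,3], [0,4], [0,5], [1,2], [1,3], [1,4], [1,5], [2,3], [2,4], [2,5], [3,4], [3,5], [4,5]
  2-simplices (10): [0,1,4], [0,1,5], [0,2,3], [0,2,4], [0,3,5], [1,2,3], [1,2,5], [1,3,4], [2,4,5], [3,4,5]

Hence C_0 ≅ Z^6, C_1 ≅ Z^15, C_2 ≅ Z^10.

∂_1: C_1 → C_0 sends each edge [p,q] (with p < q) to q − p.
This gives a 6×15 integer matrix of rank 5; reducing to Smith normal form yields diagonal entries (1,1,1,1,1).

The boundary map ∂_2: C_2 → C_1 maps a triangle to the signed sum of its edges. For instance
  ∂[1,2,3] = [2,3] − [1,3] + [1,2],
  ∂[3,4,5] = [4,5] − [3,5] + [3,4].
As a 15×10 matrix over Z this has rank 10, with invariant factors (1,1,1,1,1,1,1,1,1,2).

Computing H_k = (kernel of ∂_k) / (image of ∂_{k+1}):

  H_0: rank C_0 − rank ∂_1 = 6 − 5 = 1, and the invariant factors of ∂_1 are all 1, so H_0 = Z.
  H_1: rank ker ∂_1 − rank ∂_2 = (15 − 5) − 10 = 0, and ∂_2 has invariant factor 2 > 1, so H_1 = Z/2.
  H_2: rank ker ∂_2 − rank ∂_3 = (10 − 10) − 0 = 0, and there is no ∂_3, so H_2 = 0.

(K is a triangulation of the real projective plane RP^2.)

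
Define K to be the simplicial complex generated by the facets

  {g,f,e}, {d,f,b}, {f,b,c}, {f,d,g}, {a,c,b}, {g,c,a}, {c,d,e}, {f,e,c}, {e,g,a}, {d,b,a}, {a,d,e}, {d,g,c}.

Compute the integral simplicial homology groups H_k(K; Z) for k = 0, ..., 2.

H_0 = Z,  H_1 = Z/2,  H_2 = 0.

Fix the vertex order a < b < c < d < e < f < g and write every simplex with vertices in increasing order. Then dim K = 2 and the simplices of K are:

  0-simplices (7): a, b, c, d, e, f, g
  1-simplices (18): ab, ac, ad, ae, ag, bc, bd, bf, cd, ce, cf, cg, de, df, dg, ef, eg, fg
  2-simplices (12): abc, abd, acg, ade, aeg, bcf, bdf, cde, cdg, cef, dfg, efg

Hence C_0 ≅ Z^7, C_1 ≅ Z^18, C_2 ≅ Z^12.

The boundary map ∂_1: C_1 → C_0 maps an edge to its endpoints' difference, ∂[p,q] = q − p.
The resulting 7×18 matrix has rank 6, and its Smith normal form has invariant factors (1,1,1,1,1,1).

∂_2: C_2 → C_1 maps a triangle to the signed sum of its edges. For instance
  ∂cde = de − ce + cd,
  ∂abd = bd − ad + ab.
This gives a 18×12 integer matrix of rank 12; reducing to Smith normal form yields diagonal entries (1,1,1,1,1,1,1,1,1,1,1,2).

Reading off H_k = ker ∂_k / im ∂_{k+1}:

  H_0: rank C_0 − rank ∂_1 = 7 − 6 = 1, and the invariant factors of ∂_1 are all 1, so H_0 = Z.
  H_1: rank ker ∂_1 − rank ∂_2 = (18 − 6) − 12 = 0, and ∂_2 has invariant factor 2 > 1, so H_1 = Z/2.
  H_2: rank ker ∂_2 − rank ∂_3 = (12 − 12) − 0 = 0, and there is no ∂_3, so H_2 = 0.

As a check, the Euler characteristic is 7 − 18 + 12 = 1, which agrees with 1 − 0 + 0 = 1.
(K is a triangulation of the real projective plane RP^2.)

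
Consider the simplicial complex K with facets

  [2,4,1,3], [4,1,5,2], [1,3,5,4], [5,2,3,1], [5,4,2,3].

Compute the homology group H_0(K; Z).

H_0 = Z.

Take the total order 1 < 2 < 3 < 4 < 5 on the vertex set. Then K (dimension 3) consists of the simplices:

  0-simplices (5): [1], [2], [3], [4], [5]
  1-simplices (10): [1,2], [1,3], [1,4], [1,5], [2,3], [2,4], [2,5], [3,4], [3,5], [4,5]
  2-simplices (10): [1,2,3], [1,2,4], [1,2,5], [1,3,4], [1,3,5], [1,4,5], [2,3,4], [2,3,5], [2,4,5], [3,4,5]
  3-simplices (5): [1,2,3,4], [1,2,3,5], [1,2,4,5], [1,3,4,5], [2,3,4,5]

giving chain groups C_0 ≅ Z^5, C_1 ≅ Z^10, C_2 ≅ Z^10, C_3 ≅ Z^5.

The boundary map ∂_1: C_1 → C_0 sends each edge [p,q] (with p < q) to q − p.
The resulting 5×10 matrix has rank 4, and its Smith normal form has invariant factors (1,1,1,1).

Boundary ∂_2: C_2 → C_1 maps a triangle to the signed sum of its edges. For instance
  ∂[2,3,5] = [3,5] − [2,5] + [2,3],
  ∂[3,4,5] = [4,5] − [3,5] + [3,4].
The 10×10 boundary matrix has rank 6 and Smith normal form diag(1,1,1,1,1,1).

∂_3: C_3 → C_2 sends each 3-simplex σ to the alternating sum Σ_i (−1)^i (σ with its i-th vertex removed). For instance
  ∂[1,2,3,5] = [2,3,5] − [1,3,5] + [1,2,5] − [1,2,3],
  ∂[2,3,4,5] = [3,4,5] − [2,4,5] + [2,3,5] − [2,3,4].
As a 10×5 matrix over Z this has rank 4, with invariant factors (1,1,1,1).

Now H_k = ker ∂_k / im ∂_{k+1}, so:

  H_0: rank C_0 − rank ∂_1 = 5 − 4 = 1, and the invariant factors of ∂_1 are all 1, so H_0 ≅ Z.

(K is a triangulation of the 3-sphere S^3.)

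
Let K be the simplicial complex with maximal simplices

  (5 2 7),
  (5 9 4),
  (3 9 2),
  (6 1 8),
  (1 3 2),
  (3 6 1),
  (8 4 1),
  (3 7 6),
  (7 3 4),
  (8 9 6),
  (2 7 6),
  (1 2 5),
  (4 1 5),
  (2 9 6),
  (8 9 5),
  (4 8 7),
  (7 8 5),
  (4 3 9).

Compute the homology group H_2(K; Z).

Fix the vertex order 1 < 2 < 3 < 4 < 5 < 6 < 7 < 8 < 9 and write every simplex with vertices in increasing order. Then dim K = 2 and the simplices of K are:

  0-simplices (9): [1], [2], [3], [4], [5], [6], [7], [8], [9]
  1-simplices (27): (27 of them)
  2-simplices (18): [1,2,3], [1,2,5], [1,3,6], [1,4,5], [1,4,8], [1,6,8], [2,3,9], [2,5,7], [2,6,7], [2,6,9], [3,4,7], [3,4,9], [3,6,7], [4,5,9], [4,7,8], [5,7,8], [5,8,9], [6,8,9]

so the chain groups are C_0 ≅ Z^9, C_1 ≅ Z^27, C_2 ≅ Z^18.

The boundary map ∂_1: C_1 → C_0 sends each edge [p,q] (with p < q) to q − p. For instance
  ∂[4,5] = [5] − [4].
The resulting 9×27 matrix has rank 8, and its Smith normal form has invariant factors (1,1,1,1,1,1,1,1).

Boundary ∂_2: C_2 → C_1 maps a triangle to the signed sum of its edges. For instance
  ∂[1,3,6] = [3,6] − [1,6] + [1,3],
  ∂[1,4,8] = [4,8] − [1,8] + [1,4].
The resulting 27×18 matrix has rank 18, and its Smith normal form has invariant factors (1,1,1,1,1,1,1,1,1,1,1,1,1,1,1,1,1,2).

Reading off H_k = ker ∂_k / im ∂_{k+1}:

  H_2: rank ker ∂_2 − rank ∂_3 = (18 − 18) − 0 = 0, and there is no ∂_3, so H_2 ≅ 0.

H_2 = 0.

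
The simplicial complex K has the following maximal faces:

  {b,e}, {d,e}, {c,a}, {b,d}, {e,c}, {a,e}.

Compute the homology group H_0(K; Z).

K has 5 vertices, 6 edges.
rank ∂_0 = 0, rank ∂_1 = 4 ⇒ b_0 = 5 − 0 − 4 = 1; all invariant factors of ∂_1 are 1 so no torsion. So H_0 = Z.

H_0 ≅ Z.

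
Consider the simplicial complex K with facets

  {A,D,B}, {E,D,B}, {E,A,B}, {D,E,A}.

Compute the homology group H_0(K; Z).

Order the vertices as A < B < D < E. Listing each simplex with vertices in this order, K has dimension 2 with simplices:

  0-simplices (4): A, B, D, E
  1-simplices (6): AB, AD, AE, BD, BE, DE
  2-simplices (4): ABD, ABE, ADE, BDE

giving chain groups C_0 ≅ Z^4, C_1 ≅ Z^6, C_2 ≅ Z^4.

∂_1: C_1 → C_0 is given by ∂[p,q] = [q] − [p]. For instance
  ∂AB = B − A.
The 4×6 boundary matrix has rank 3 and Smith normal form diag(1,1,1).

The boundary map ∂_2: C_2 → C_1 acts by ∂[p,q,r] = [q,r] − [p,r] + [p,q]. For instance
  ∂ADE = DE − AE + AD,
  ∂ABD = BD − AD + AB.
The 6×4 boundary matrix has rank 3 and Smith normal form diag(1,1,1).

Computing H_k = (kernel of ∂_k) / (image of ∂_{k+1}):

  H_0: rank C_0 − rank ∂_1 = 4 − 3 = 1, and the invariant factors of ∂_1 are all 1, so H_0 = Z.

(K is a triangulation of the 2-sphere S^2.)

H_0 ≅ Z.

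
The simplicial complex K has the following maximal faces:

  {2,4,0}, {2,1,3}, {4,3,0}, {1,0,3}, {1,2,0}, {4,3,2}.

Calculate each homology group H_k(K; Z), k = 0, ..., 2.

H_0 = Z,  H_1 = 0,  H_2 = Z.

Fix the vertex order 0 < 1 < 2 < 3 < 4 and write every simplex with vertices in increasing order. Then dim K = 2 and the simplices of K are:

  0-simplices (5): [0], [1], [2], [3], [4]
  1-simplices (9): [0,1], [0,2], [0,3], [0,4], [1,2], [1,3], [2,3], [2,4], [3,4]
  2-simplices (6): [0,1,2], [0,1,3], [0,2,4], [0,3,4], [1,2,3], [2,3,4]

so the chain groups are C_0 ≅ Z^5, C_1 ≅ Z^9, C_2 ≅ Z^6.

The boundary map ∂_1: C_1 → C_0 maps an edge to its endpoints' difference, ∂[p,q] = q − p.
The 5×9 boundary matrix has rank 4 and Smith normal form diag(1,1,1,1).

∂_2: C_2 → C_1 maps a triangle to the signed sum of its edges. For instance
  ∂[2,3,4] = [3,4] − [2,4] + [2,3],
  ∂[0,1,3] = [1,3] − [0,3] + [0,1].
The resulting 9×6 matrix has rank 5, and its Smith normal form has invariant factors (1,1,1,1,1).

Computing H_k = (kernel of ∂_k) / (image of ∂_{k+1}):

  H_0: rank C_0 − rank ∂_1 = 5 − 4 = 1, and the invariant factors of ∂_1 are all 1, so H_0 = Z.
  H_1: rank ker ∂_1 − rank ∂_2 = (9 − 4) − 5 = 0, and the invariant factors of ∂_2 are all 1, so H_1 = 0.
  H_2: rank ker ∂_2 − rank ∂_3 = (6 − 5) − 0 = 1, and there is no ∂_3, so H_2 = Z.

As a check, the Euler characteristic is 5 − 9 + 6 = 2, which agrees with 1 − 0 + 1 = 2.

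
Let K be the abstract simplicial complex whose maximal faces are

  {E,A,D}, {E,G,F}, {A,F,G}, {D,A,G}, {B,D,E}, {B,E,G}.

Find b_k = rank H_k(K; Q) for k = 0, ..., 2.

b_0 = 1, b_1 = 1, b_2 = 0.

Order the vertices as A < B < D < E < F < G. Listing each simplex with vertices in this order, K has dimension 2 with simplices:

  0-simplices (6): A, B, D, E, F, G
  1-simplices (12): AD, AE, AF, AG, BD, BE, BG, DE, DG, EF, EG, FG
  2-simplices (6): ADE, ADG, AFG, BDE, BEG, EFG

so the chain groups are C_0 ≅ Z^6, C_1 ≅ Z^12, C_2 ≅ Z^6.

Boundary ∂_1: C_1 → C_0 sends each edge [p,q] (with p < q) to q − p.
The resulting 6×12 matrix has rank 5, and its Smith normal form has invariant factors (1,1,1,1,1).

The boundary map ∂_2: C_2 → C_1 sends each 2-simplex [p,q,r] to [q,r] − [p,r] + [p,q]. For instance
  ∂ADG = DG − AG + AD,
  ∂AFG = FG − AG + AF.
The 12×6 boundary matrix has rank 6 and Smith normal form diag(1,1,1,1,1,1).

From H_k ≅ ker(∂_k) / im(∂_{k+1}) we obtain:

  H_0: rank C_0 − rank ∂_1 = 6 − 5 = 1, and the invariant factors of ∂_1 are all 1, so H_0 ≅ Z.
  H_1: rank ker ∂_1 − rank ∂_2 = (12 − 5) − 6 = 1, and the invariant factors of ∂_2 are all 1, so H_1 ≅ Z.
  H_2: rank ker ∂_2 − rank ∂_3 = (6 − 6) − 0 = 0, and there is no ∂_3, so H_2 ≅ 0.

Hence the Betti numbers are b_0 = 1, b_1 = 1, b_2 = 0.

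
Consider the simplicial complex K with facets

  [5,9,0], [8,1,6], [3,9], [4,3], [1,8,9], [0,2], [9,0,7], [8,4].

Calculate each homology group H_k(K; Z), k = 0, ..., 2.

H_0 ≅ Z,  H_1 ≅ Z,  H_2 = 0.

Order the vertices as 0 < 1 < 2 < 3 < 4 < 5 < 6 < 7 < 8 < 9. Listing each simplex with vertices in this order, K has dimension 2 with simplices:

  0-simplices (10): [0], [1], [2], [3], [4], [5], [6], [7], [8], [9]
  1-simplices (14): [0,2], [0,5], [0,7], [0,9], [1,6], [1,8], [1,9], [3,4], [3,9], [4,8], [5,9], [6,8], [7,9], [8,9]
  2-simplices (4): [0,5,9], [0,7,9], [1,6,8], [1,8,9]

giving chain groups C_0 ≅ Z^10, C_1 ≅ Z^14, C_2 ≅ Z^4.

Boundary ∂_1: C_1 → C_0 sends each edge [p,q] (with p < q) to q − p.
This gives a 10×14 integer matrix of rank 9; reducing to Smith normal form yields diagonal entries (1,1,1,1,1,1,1,1,1).

Boundary ∂_2: C_2 → C_1 maps a triangle to the signed sum of its edges. For instance
  ∂[0,5,9] = [5,9] − [0,9] + [0,5],
  ∂[1,6,8] = [6,8] − [1,8] + [1,6].
As a 14×4 matrix over Z this has rank 4, with invariant factors (1,1,1,1).

Now H_k = ker ∂_k / im ∂_{k+1}, so:

  H_0: rank C_0 − rank ∂_1 = 10 − 9 = 1, and the invariant factors of ∂_1 are all 1, so H_0 ≅ Z.
  H_1: rank ker ∂_1 − rank ∂_2 = (14 − 9) − 4 = 1, and the invariant factors of ∂_2 are all 1, so H_1 ≅ Z.
  H_2: rank ker ∂_2 − rank ∂_3 = (4 − 4) − 0 = 0, and there is no ∂_3, so H_2 ≅ 0.

As a check, the Euler characteristic is 10 − 14 + 4 = 0, which agrees with 1 − 1 + 0 = 0.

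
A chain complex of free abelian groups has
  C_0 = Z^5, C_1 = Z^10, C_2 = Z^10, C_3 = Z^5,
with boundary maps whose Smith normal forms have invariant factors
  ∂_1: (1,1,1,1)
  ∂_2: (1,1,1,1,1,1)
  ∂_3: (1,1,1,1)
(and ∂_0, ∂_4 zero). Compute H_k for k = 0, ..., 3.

H_0: b_0 = 5 − 0 − 4 = 1; torsion from ∂_1 factors > 1: none. So H_0 = Z.
H_1: b_1 = 10 − 4 − 6 = 0; torsion from ∂_2 factors > 1: none. So H_1 = 0.
H_2: b_2 = 10 − 6 − 4 = 0; torsion from ∂_3 factors > 1: none. So H_2 = 0.
H_3: b_3 = 5 − 4 − 0 = 1; torsion from ∂_4 factors > 1: none. So H_3 = Z.

H_0 = Z,  H_1 = 0,  H_2 = 0,  H_3 = Z.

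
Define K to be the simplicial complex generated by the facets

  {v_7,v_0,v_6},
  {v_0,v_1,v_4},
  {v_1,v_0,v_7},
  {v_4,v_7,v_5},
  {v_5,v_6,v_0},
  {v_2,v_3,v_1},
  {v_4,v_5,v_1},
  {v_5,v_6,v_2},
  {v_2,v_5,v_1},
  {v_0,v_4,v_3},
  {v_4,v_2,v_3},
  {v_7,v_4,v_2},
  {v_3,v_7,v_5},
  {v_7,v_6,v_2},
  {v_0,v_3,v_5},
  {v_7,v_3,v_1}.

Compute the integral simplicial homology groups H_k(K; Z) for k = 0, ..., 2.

H_0 ≅ Z,  H_1 ≅ Z^2,  H_2 ≅ Z.

We work with the vertex ordering v_0 < v_1 < v_2 < v_3 < v_4 < v_5 < v_6 < v_7. The simplices of K, each written with vertices in increasing order, are:

  0-simplices (8): [v_0], [v_1], [v_2], [v_3], [v_4], [v_5], [v_6], [v_7]
  1-simplices (24): (24 of them)
  2-simplices (16): (16 of them)

giving chain groups C_0 ≅ Z^8, C_1 ≅ Z^24, C_2 ≅ Z^16.

The boundary map ∂_1: C_1 → C_0 is given by ∂[p,q] = [q] − [p]. For instance
  ∂[v_1,v_3] = [v_3] − [v_1].
As a 8×24 matrix over Z this has rank 7, with invariant factors (1,1,1,1,1,1,1).

Boundary ∂_2: C_2 → C_1 maps a triangle to the signed sum of its edges. For instance
  ∂[v_1,v_4,v_5] = [v_4,v_5] − [v_1,v_5] + [v_1,v_4],
  ∂[v_2,v_3,v_4] = [v_3,v_4] − [v_2,v_4] + [v_2,v_3].
The 24×16 boundary matrix has rank 15 and Smith normal form diag(1,1,1,1,1,1,1,1,1,1,1,1,1,1,1).

Reading off H_k = ker ∂_k / im ∂_{k+1}:

  H_0: rank C_0 − rank ∂_1 = 8 − 7 = 1, and the invariant factors of ∂_1 are all 1, so H_0 = Z.
  H_1: rank ker ∂_1 − rank ∂_2 = (24 − 7) − 15 = 2, and the invariant factors of ∂_2 are all 1, so H_1 = Z^2.
  H_2: rank ker ∂_2 − rank ∂_3 = (16 − 15) − 0 = 1, and there is no ∂_3, so H_2 = Z.

As a check, the Euler characteristic is 8 − 24 + 16 = 0, which agrees with 1 − 2 + 1 = 0.
(K is a triangulation of the torus T^2.)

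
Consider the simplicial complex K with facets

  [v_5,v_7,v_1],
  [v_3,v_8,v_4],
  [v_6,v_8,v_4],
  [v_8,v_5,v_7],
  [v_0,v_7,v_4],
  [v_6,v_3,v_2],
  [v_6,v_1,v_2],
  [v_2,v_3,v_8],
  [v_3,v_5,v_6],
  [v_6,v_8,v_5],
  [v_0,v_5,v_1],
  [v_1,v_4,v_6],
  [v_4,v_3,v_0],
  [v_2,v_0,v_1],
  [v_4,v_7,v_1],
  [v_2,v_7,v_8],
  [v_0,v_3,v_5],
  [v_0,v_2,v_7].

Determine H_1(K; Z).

H_1 = Z ⊕ Z/2.

We work with the vertex ordering v_0 < v_1 < v_2 < v_3 < v_4 < v_5 < v_6 < v_7 < v_8. The simplices of K, each written with vertices in increasing order, are:

  0-simplices (9): [v_0], [v_1], [v_2], [v_3], [v_4], [v_5], [v_6], [v_7], [v_8]
  1-simplices (27): (27 of them)
  2-simplices (18): (18 of them)

giving chain groups C_0 ≅ Z^9, C_1 ≅ Z^27, C_2 ≅ Z^18.

The boundary map ∂_1: C_1 → C_0 sends each edge [p,q] (with p < q) to q − p.
As a 9×27 matrix over Z this has rank 8, with invariant factors (1,1,1,1,1,1,1,1).

Boundary ∂_2: C_2 → C_1 sends each 2-simplex [p,q,r] to [q,r] − [p,r] + [p,q]. For instance
  ∂[v_5,v_6,v_8] = [v_6,v_8] − [v_5,v_8] + [v_5,v_6],
  ∂[v_0,v_1,v_5] = [v_1,v_5] − [v_0,v_5] + [v_0,v_1].
The 27×18 boundary matrix has rank 18 and Smith normal form diag(1,1,1,1,1,1,1,1,1,1,1,1,1,1,1,1,1,2).

From H_k ≅ ker(∂_k) / im(∂_{k+1}) we obtain:

  H_1: rank ker ∂_1 − rank ∂_2 = (27 − 8) − 18 = 1, and ∂_2 has invariant factor 2 > 1, so H_1 = Z ⊕ Z/2.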